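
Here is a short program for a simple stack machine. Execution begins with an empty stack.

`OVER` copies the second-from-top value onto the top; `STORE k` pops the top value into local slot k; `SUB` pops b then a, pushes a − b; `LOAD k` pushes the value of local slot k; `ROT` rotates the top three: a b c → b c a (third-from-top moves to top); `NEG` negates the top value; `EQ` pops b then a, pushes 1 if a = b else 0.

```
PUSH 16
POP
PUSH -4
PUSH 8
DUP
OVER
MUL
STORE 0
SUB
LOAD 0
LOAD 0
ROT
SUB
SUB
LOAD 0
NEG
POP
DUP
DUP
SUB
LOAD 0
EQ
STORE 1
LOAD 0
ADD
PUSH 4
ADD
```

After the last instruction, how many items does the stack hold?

PUSH 16 -> 16
POP     -> (empty)
PUSH -4 -> -4
PUSH 8  -> -4 8
DUP     -> -4 8 8
OVER    -> -4 8 8 8
MUL     -> -4 8 64
STORE 0 -> -4 8
SUB     -> -12
LOAD 0  -> -12 64
LOAD 0  -> -12 64 64
ROT     -> 64 64 -12
SUB     -> 64 76
SUB     -> -12
LOAD 0  -> -12 64
NEG     -> -12 -64
POP     -> -12
DUP     -> -12 -12
DUP     -> -12 -12 -12
SUB     -> -12 0
LOAD 0  -> -12 0 64
EQ      -> -12 0
STORE 1 -> -12
LOAD 0  -> -12 64
ADD     -> 52
PUSH 4  -> 52 4
ADD     -> 56

1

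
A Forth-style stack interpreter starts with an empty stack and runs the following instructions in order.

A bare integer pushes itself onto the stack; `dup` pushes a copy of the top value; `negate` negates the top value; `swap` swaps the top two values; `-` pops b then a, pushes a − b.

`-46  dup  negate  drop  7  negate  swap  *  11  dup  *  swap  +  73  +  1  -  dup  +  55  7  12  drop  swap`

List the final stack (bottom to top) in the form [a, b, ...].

[1030, 7, 55]

-46    -> -46
dup    -> -46 -46
negate -> -46 46
drop   -> -46
7      -> -46 7
negate -> -46 -7
swap   -> -7 -46
*      -> 322
11     -> 322 11
dup    -> 322 11 11
*      -> 322 121
swap   -> 121 322
+      -> 443
73     -> 443 73
+      -> 516
1      -> 516 1
-      -> 515
dup    -> 515 515
+      -> 1030
55     -> 1030 55
7      -> 1030 55 7
12     -> 1030 55 7 12
drop   -> 1030 55 7
swap   -> 1030 7 55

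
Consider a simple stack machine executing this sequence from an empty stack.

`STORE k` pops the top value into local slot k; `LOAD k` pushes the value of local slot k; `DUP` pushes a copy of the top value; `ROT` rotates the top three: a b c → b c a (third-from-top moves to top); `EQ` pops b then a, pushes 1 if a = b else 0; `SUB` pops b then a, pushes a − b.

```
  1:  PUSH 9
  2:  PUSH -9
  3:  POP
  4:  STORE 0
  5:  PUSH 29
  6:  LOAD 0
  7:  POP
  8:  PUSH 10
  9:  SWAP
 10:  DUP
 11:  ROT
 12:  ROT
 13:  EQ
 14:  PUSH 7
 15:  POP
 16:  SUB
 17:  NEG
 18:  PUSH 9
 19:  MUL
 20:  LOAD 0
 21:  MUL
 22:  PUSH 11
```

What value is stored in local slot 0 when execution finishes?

PUSH 9   9
PUSH -9  9 -9
POP      9
STORE 0  (empty)
PUSH 29  29
LOAD 0   29 9
POP      29
PUSH 10  29 10
SWAP     10 29
DUP      10 29 29
ROT      29 29 10
ROT      29 10 29
EQ       29 0
PUSH 7   29 0 7
POP      29 0
SUB      29
NEG      -29
PUSH 9   -29 9
MUL      -261
LOAD 0   -261 9
MUL      -2349
PUSH 11  -2349 11

9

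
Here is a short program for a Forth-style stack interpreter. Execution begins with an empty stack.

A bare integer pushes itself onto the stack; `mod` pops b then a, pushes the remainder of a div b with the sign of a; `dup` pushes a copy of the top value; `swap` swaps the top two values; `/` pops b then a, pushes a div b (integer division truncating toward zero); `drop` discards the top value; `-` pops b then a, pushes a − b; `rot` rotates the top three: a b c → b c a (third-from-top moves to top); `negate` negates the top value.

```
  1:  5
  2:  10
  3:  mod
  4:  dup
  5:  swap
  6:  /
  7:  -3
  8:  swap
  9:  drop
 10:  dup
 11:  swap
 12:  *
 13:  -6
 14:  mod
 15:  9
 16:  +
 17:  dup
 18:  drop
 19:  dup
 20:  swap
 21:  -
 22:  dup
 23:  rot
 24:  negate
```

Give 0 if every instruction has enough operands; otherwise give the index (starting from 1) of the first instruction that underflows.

5     5
10    5 10
mod   5
dup   5 5
swap  5 5
/     1
-3    1 -3
swap  -3 1
drop  -3
dup   -3 -3
swap  -3 -3
*     9
-6    9 -6
mod   3
9     3 9
+     12
dup   12 12
drop  12
dup   12 12
swap  12 12
-     0
dup   0 0
rot  — needs 3 operands, stack has 2 → underflow

23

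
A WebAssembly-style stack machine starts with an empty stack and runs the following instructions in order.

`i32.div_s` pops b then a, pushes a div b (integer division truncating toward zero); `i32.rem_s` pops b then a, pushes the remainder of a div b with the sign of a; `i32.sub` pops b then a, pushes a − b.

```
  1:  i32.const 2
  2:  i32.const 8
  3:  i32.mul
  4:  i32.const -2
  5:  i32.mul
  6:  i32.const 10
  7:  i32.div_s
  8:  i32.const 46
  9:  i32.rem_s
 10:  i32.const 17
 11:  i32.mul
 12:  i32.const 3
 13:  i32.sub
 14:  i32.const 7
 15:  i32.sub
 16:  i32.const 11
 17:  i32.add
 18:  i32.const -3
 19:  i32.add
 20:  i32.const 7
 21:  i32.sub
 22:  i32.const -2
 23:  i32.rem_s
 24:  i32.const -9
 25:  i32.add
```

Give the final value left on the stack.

i32.const 2  : 2
i32.const 8  : 2 8
i32.mul      : 16
i32.const -2 : 16 -2
i32.mul      : -32
i32.const 10 : -32 10
i32.div_s    : -3
i32.const 46 : -3 46
i32.rem_s    : -3
i32.const 17 : -3 17
i32.mul      : -51
i32.const 3  : -51 3
i32.sub      : -54
i32.const 7  : -54 7
i32.sub      : -61
i32.const 11 : -61 11
i32.add      : -50
i32.const -3 : -50 -3
i32.add      : -53
i32.const 7  : -53 7
i32.sub      : -60
i32.const -2 : -60 -2
i32.rem_s    : 0
i32.const -9 : 0 -9
i32.add      : -9

-9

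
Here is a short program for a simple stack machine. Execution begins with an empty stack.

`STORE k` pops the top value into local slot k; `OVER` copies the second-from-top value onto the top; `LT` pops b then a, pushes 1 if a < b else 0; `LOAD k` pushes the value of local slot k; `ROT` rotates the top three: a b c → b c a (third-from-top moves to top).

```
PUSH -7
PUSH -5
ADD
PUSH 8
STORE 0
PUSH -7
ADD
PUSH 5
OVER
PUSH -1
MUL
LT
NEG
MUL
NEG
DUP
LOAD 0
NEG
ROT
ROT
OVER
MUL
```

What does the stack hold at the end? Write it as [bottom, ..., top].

[-8, -19, 361]

PUSH -7  -7
PUSH -5  -7 -5
ADD      -12
PUSH 8   -12 8
STORE 0  -12
PUSH -7  -12 -7
ADD      -19
PUSH 5   -19 5
OVER     -19 5 -19
PUSH -1  -19 5 -19 -1
MUL      -19 5 19
LT       -19 1
NEG      -19 -1
MUL      19
NEG      -19
DUP      -19 -19
LOAD 0   -19 -19 8
NEG      -19 -19 -8
ROT      -19 -8 -19
ROT      -8 -19 -19
OVER     -8 -19 -19 -19
MUL      -8 -19 361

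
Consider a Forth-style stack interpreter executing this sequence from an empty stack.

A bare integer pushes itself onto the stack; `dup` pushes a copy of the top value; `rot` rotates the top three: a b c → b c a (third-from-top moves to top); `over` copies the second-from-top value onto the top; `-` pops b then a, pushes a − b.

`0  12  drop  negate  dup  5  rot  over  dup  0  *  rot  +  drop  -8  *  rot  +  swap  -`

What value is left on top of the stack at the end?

-45

0       0
12      0 12
drop    0
negate  0
dup     0 0
5       0 0 5
rot     0 5 0
over    0 5 0 5
dup     0 5 0 5 5
0       0 5 0 5 5 0
*       0 5 0 5 0
rot     0 5 5 0 0
+       0 5 5 0
drop    0 5 5
-8      0 5 5 -8
*       0 5 -40
rot     5 -40 0
+       5 -40
swap    -40 5
-       -45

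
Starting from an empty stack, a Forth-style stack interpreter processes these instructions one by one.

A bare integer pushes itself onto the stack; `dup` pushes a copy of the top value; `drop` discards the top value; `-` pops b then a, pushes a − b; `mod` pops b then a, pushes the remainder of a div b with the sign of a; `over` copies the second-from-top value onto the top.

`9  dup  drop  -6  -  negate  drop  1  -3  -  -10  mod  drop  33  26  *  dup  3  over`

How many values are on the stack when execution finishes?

9       [9]
dup     [9, 9]
drop    [9]
-6      [9, -6]
-       [15]
negate  [-15]
drop    []
1       [1]
-3      [1, -3]
-       [4]
-10     [4, -10]
mod     [4]
drop    []
33      [33]
26      [33, 26]
*       [858]
dup     [858, 858]
3       [858, 858, 3]
over    [858, 858, 3, 858]

4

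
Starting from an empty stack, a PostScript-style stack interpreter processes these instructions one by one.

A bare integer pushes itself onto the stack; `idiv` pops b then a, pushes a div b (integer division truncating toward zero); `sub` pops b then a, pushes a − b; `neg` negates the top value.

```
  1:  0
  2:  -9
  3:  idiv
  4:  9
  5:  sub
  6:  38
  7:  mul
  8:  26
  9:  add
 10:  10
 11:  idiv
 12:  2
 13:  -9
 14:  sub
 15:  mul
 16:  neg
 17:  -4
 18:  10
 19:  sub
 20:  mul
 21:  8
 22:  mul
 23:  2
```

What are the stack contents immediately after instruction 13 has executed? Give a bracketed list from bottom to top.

0    : [0]
-9   : [0, -9]
idiv : [0]
9    : [0, 9]
sub  : [-9]
38   : [-9, 38]
mul  : [-342]
26   : [-342, 26]
add  : [-316]
10   : [-316, 10]
idiv : [-31]
2    : [-31, 2]
-9   : [-31, 2, -9]

[-31, 2, -9]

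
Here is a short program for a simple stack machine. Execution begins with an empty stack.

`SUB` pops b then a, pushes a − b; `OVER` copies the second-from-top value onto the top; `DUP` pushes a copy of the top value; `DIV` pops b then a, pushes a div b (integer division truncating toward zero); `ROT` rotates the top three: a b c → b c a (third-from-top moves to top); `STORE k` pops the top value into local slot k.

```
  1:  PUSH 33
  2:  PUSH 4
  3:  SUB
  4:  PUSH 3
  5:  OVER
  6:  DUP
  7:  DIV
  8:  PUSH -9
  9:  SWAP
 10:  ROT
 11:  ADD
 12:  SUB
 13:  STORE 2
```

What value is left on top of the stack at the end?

29

PUSH 33 : [33]
PUSH 4  : [33, 4]
SUB     : [29]
PUSH 3  : [29, 3]
OVER    : [29, 3, 29]
DUP     : [29, 3, 29, 29]
DIV     : [29, 3, 1]
PUSH -9 : [29, 3, 1, -9]
SWAP    : [29, 3, -9, 1]
ROT     : [29, -9, 1, 3]
ADD     : [29, -9, 4]
SUB     : [29, -13]
STORE 2 : [29]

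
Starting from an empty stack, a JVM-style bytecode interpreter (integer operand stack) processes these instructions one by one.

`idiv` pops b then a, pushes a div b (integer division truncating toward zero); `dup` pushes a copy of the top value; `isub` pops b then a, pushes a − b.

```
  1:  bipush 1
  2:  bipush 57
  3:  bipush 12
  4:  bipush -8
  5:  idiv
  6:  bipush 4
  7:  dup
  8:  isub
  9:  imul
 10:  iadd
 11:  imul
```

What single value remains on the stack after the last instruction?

bipush 1  : 1
bipush 57 : 1 57
bipush 12 : 1 57 12
bipush -8 : 1 57 12 -8
idiv      : 1 57 -1
bipush 4  : 1 57 -1 4
dup       : 1 57 -1 4 4
isub      : 1 57 -1 0
imul      : 1 57 0
iadd      : 1 57
imul      : 57

57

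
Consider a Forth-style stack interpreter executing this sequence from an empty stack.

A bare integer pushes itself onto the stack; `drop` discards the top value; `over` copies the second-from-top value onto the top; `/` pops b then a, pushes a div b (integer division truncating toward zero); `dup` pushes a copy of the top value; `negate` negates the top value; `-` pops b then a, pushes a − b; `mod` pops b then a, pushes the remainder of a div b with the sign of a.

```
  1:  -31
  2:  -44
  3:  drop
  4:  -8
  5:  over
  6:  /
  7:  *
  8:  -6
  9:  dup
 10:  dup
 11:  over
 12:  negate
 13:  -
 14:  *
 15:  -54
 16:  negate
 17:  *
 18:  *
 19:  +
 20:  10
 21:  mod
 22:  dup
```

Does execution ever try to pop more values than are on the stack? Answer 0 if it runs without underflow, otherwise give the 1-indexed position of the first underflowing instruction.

0

-31     -31
-44     -31 -44
drop    -31
-8      -31 -8
over    -31 -8 -31
/       -31 0
*       0
-6      0 -6
dup     0 -6 -6
dup     0 -6 -6 -6
over    0 -6 -6 -6 -6
negate  0 -6 -6 -6 6
-       0 -6 -6 -12
*       0 -6 72
-54     0 -6 72 -54
negate  0 -6 72 54
*       0 -6 3888
*       0 -23328
+       -23328
10      -23328 10
mod     -8
dup     -8 -8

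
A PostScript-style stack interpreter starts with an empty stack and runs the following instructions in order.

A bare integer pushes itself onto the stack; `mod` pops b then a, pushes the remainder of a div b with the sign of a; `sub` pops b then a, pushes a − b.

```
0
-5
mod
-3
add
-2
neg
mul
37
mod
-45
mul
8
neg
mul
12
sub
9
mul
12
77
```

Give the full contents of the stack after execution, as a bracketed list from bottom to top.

0    [0]
-5   [0, -5]
mod  [0]
-3   [0, -3]
add  [-3]
-2   [-3, -2]
neg  [-3, 2]
mul  [-6]
37   [-6, 37]
mod  [-6]
-45  [-6, -45]
mul  [270]
8    [270, 8]
neg  [270, -8]
mul  [-2160]
12   [-2160, 12]
sub  [-2172]
9    [-2172, 9]
mul  [-19548]
12   [-19548, 12]
77   [-19548, 12, 77]

[-19548, 12, 77]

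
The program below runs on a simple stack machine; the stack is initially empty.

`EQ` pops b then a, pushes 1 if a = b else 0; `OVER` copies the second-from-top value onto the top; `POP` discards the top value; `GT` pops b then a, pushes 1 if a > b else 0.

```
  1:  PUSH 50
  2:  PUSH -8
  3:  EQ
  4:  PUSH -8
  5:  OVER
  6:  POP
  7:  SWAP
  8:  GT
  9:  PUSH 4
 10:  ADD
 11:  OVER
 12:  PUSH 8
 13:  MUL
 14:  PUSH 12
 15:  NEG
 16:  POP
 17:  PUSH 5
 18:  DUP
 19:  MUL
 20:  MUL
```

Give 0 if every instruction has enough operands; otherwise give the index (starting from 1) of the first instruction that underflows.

11

PUSH 50  [50]
PUSH -8  [50, -8]
EQ       [0]
PUSH -8  [0, -8]
OVER     [0, -8, 0]
POP      [0, -8]
SWAP     [-8, 0]
GT       [0]
PUSH 4   [0, 4]
ADD      [4]
OVER  — needs 2 operands, stack has 1 → underflow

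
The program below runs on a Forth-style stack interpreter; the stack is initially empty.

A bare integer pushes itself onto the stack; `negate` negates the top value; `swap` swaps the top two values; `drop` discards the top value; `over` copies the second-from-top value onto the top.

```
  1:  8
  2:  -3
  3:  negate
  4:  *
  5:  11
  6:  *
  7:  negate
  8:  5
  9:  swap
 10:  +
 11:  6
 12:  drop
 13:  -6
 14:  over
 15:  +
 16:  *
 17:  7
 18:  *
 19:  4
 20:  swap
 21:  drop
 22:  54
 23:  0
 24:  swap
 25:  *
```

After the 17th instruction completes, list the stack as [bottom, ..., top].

[68635, 7]

8       8
-3      8 -3
negate  8 3
*       24
11      24 11
*       264
negate  -264
5       -264 5
swap    5 -264
+       -259
6       -259 6
drop    -259
-6      -259 -6
over    -259 -6 -259
+       -259 -265
*       68635
7       68635 7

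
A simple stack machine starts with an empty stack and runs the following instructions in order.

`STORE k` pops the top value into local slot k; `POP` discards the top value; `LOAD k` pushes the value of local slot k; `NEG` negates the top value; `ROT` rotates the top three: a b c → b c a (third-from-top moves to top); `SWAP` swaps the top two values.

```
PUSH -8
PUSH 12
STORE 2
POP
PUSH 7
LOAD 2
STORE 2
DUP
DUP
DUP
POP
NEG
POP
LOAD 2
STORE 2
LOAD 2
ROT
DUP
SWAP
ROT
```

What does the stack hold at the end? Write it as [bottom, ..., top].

[7, 7, 7, 12]

PUSH -8 → -8
PUSH 12 → -8 12
STORE 2 → -8
POP     → (empty)
PUSH 7  → 7
LOAD 2  → 7 12
STORE 2 → 7
DUP     → 7 7
DUP     → 7 7 7
DUP     → 7 7 7 7
POP     → 7 7 7
NEG     → 7 7 -7
POP     → 7 7
LOAD 2  → 7 7 12
STORE 2 → 7 7
LOAD 2  → 7 7 12
ROT     → 7 12 7
DUP     → 7 12 7 7
SWAP    → 7 12 7 7
ROT     → 7 7 7 12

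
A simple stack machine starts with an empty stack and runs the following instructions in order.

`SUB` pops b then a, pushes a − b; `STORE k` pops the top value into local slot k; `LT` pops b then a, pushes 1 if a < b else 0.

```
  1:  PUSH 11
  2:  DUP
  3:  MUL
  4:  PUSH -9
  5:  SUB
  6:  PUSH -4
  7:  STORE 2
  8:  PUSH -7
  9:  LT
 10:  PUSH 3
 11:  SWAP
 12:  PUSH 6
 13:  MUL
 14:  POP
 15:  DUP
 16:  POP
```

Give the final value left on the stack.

PUSH 11 → 11
DUP     → 11 11
MUL     → 121
PUSH -9 → 121 -9
SUB     → 130
PUSH -4 → 130 -4
STORE 2 → 130
PUSH -7 → 130 -7
LT      → 0
PUSH 3  → 0 3
SWAP    → 3 0
PUSH 6  → 3 0 6
MUL     → 3 0
POP     → 3
DUP     → 3 3
POP     → 3

3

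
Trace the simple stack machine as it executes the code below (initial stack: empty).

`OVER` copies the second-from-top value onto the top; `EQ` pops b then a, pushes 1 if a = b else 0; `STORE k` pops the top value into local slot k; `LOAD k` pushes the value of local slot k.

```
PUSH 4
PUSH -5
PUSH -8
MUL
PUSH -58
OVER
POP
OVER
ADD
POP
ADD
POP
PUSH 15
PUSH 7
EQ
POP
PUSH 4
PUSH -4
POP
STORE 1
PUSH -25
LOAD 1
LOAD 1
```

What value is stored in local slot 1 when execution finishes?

4

PUSH 4   -> 4
PUSH -5  -> 4 -5
PUSH -8  -> 4 -5 -8
MUL      -> 4 40
PUSH -58 -> 4 40 -58
OVER     -> 4 40 -58 40
POP      -> 4 40 -58
OVER     -> 4 40 -58 40
ADD      -> 4 40 -18
POP      -> 4 40
ADD      -> 44
POP      -> (empty)
PUSH 15  -> 15
PUSH 7   -> 15 7
EQ       -> 0
POP      -> (empty)
PUSH 4   -> 4
PUSH -4  -> 4 -4
POP      -> 4
STORE 1  -> (empty)
PUSH -25 -> -25
LOAD 1   -> -25 4
LOAD 1   -> -25 4 4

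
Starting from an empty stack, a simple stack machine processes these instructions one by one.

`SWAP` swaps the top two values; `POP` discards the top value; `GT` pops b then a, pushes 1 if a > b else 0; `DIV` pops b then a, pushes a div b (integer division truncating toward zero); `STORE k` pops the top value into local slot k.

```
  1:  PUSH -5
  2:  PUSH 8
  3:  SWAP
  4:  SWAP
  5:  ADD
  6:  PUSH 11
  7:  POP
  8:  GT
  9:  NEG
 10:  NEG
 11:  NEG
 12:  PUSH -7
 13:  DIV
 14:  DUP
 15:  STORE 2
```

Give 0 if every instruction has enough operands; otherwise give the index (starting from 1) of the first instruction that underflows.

PUSH -5  -5
PUSH 8   -5 8
SWAP     8 -5
SWAP     -5 8
ADD      3
PUSH 11  3 11
POP      3
GT  — needs 2 operands, stack has 1 → underflow

8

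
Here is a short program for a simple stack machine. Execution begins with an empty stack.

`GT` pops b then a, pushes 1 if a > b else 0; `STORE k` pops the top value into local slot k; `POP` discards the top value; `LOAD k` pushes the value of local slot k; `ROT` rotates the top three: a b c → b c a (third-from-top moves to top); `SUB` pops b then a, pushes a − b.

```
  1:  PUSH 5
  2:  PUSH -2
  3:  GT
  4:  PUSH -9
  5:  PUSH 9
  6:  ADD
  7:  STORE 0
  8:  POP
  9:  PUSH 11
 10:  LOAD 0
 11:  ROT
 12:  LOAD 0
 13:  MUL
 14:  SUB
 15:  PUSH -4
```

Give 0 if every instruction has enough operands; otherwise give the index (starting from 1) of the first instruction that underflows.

11

PUSH 5  -> 5
PUSH -2 -> 5 -2
GT      -> 1
PUSH -9 -> 1 -9
PUSH 9  -> 1 -9 9
ADD     -> 1 0
STORE 0 -> 1
POP     -> (empty)
PUSH 11 -> 11
LOAD 0  -> 11 0
ROT  — needs 3 operands, stack has 2 → underflow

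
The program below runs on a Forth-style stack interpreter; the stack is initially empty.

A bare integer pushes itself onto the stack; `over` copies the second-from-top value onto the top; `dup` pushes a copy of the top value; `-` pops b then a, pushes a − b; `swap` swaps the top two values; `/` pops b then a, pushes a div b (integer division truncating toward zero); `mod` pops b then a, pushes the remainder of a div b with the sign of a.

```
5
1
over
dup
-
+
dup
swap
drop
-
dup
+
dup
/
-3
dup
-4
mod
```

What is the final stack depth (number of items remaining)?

3

5    : 5
1    : 5 1
over : 5 1 5
dup  : 5 1 5 5
-    : 5 1 0
+    : 5 1
dup  : 5 1 1
swap : 5 1 1
drop : 5 1
-    : 4
dup  : 4 4
+    : 8
dup  : 8 8
/    : 1
-3   : 1 -3
dup  : 1 -3 -3
-4   : 1 -3 -3 -4
mod  : 1 -3 -3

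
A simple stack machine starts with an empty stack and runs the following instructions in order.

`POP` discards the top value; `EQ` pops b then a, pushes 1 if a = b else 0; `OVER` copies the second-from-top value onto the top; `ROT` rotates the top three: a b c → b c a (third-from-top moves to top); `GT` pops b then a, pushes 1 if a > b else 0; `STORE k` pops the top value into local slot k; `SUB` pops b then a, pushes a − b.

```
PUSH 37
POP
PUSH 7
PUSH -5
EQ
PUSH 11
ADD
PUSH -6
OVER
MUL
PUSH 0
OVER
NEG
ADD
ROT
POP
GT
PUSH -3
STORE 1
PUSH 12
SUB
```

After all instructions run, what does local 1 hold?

PUSH 37 : [37]
POP     : []
PUSH 7  : [7]
PUSH -5 : [7, -5]
EQ      : [0]
PUSH 11 : [0, 11]
ADD     : [11]
PUSH -6 : [11, -6]
OVER    : [11, -6, 11]
MUL     : [11, -66]
PUSH 0  : [11, -66, 0]
OVER    : [11, -66, 0, -66]
NEG     : [11, -66, 0, 66]
ADD     : [11, -66, 66]
ROT     : [-66, 66, 11]
POP     : [-66, 66]
GT      : [0]
PUSH -3 : [0, -3]
STORE 1 : [0]
PUSH 12 : [0, 12]
SUB     : [-12]

-3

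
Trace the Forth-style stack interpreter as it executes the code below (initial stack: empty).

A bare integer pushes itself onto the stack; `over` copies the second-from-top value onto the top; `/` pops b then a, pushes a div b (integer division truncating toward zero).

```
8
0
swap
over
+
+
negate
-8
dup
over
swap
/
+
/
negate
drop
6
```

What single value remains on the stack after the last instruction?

6

8      -> [8]
0      -> [8, 0]
swap   -> [0, 8]
over   -> [0, 8, 0]
+      -> [0, 8]
+      -> [8]
negate -> [-8]
-8     -> [-8, -8]
dup    -> [-8, -8, -8]
over   -> [-8, -8, -8, -8]
swap   -> [-8, -8, -8, -8]
/      -> [-8, -8, 1]
+      -> [-8, -7]
/      -> [1]
negate -> [-1]
drop   -> []
6      -> [6]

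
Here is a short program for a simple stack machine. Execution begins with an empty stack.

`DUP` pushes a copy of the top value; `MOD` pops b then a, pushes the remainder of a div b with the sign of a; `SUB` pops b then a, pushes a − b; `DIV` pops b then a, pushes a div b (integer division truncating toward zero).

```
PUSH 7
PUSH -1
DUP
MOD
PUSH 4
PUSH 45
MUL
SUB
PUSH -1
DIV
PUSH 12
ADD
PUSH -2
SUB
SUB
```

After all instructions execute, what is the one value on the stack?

-187

PUSH 7  : [7]
PUSH -1 : [7, -1]
DUP     : [7, -1, -1]
MOD     : [7, 0]
PUSH 4  : [7, 0, 4]
PUSH 45 : [7, 0, 4, 45]
MUL     : [7, 0, 180]
SUB     : [7, -180]
PUSH -1 : [7, -180, -1]
DIV     : [7, 180]
PUSH 12 : [7, 180, 12]
ADD     : [7, 192]
PUSH -2 : [7, 192, -2]
SUB     : [7, 194]
SUB     : [-187]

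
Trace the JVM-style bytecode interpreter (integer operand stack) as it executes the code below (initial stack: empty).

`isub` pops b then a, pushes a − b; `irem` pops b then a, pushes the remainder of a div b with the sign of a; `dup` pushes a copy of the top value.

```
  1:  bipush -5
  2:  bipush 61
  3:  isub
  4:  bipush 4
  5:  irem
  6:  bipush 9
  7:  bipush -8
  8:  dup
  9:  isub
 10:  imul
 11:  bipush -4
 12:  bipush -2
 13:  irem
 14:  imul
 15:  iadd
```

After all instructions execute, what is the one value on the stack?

bipush -5 : -5
bipush 61 : -5 61
isub      : -66
bipush 4  : -66 4
irem      : -2
bipush 9  : -2 9
bipush -8 : -2 9 -8
dup       : -2 9 -8 -8
isub      : -2 9 0
imul      : -2 0
bipush -4 : -2 0 -4
bipush -2 : -2 0 -4 -2
irem      : -2 0 0
imul      : -2 0
iadd      : -2

-2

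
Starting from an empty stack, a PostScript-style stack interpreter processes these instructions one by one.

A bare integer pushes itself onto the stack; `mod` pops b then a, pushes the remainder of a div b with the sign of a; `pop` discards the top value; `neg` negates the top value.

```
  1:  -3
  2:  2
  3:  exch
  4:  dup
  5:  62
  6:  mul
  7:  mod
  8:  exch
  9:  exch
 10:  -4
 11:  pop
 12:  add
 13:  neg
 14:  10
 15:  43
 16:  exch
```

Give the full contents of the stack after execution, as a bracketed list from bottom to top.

-3   → [-3]
2    → [-3, 2]
exch → [2, -3]
dup  → [2, -3, -3]
62   → [2, -3, -3, 62]
mul  → [2, -3, -186]
mod  → [2, -3]
exch → [-3, 2]
exch → [2, -3]
-4   → [2, -3, -4]
pop  → [2, -3]
add  → [-1]
neg  → [1]
10   → [1, 10]
43   → [1, 10, 43]
exch → [1, 43, 10]

[1, 43, 10]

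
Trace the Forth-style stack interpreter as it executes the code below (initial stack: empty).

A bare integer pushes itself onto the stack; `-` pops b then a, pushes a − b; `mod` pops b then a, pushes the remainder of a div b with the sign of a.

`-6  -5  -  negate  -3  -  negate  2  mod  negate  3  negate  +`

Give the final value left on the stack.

-3

-6     -> -6
-5     -> -6 -5
-      -> -1
negate -> 1
-3     -> 1 -3
-      -> 4
negate -> -4
2      -> -4 2
mod    -> 0
negate -> 0
3      -> 0 3
negate -> 0 -3
+      -> -3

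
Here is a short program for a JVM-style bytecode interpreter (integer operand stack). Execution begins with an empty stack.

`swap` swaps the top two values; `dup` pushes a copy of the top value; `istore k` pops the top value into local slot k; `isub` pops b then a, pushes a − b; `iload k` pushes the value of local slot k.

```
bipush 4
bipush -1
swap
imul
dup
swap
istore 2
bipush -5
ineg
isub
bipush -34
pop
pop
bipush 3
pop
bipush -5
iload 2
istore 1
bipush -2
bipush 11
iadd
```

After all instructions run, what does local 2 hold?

bipush 4   -> [4]
bipush -1  -> [4, -1]
swap       -> [-1, 4]
imul       -> [-4]
dup        -> [-4, -4]
swap       -> [-4, -4]
istore 2   -> [-4]
bipush -5  -> [-4, -5]
ineg       -> [-4, 5]
isub       -> [-9]
bipush -34 -> [-9, -34]
pop        -> [-9]
pop        -> []
bipush 3   -> [3]
pop        -> []
bipush -5  -> [-5]
iload 2    -> [-5, -4]
istore 1   -> [-5]
bipush -2  -> [-5, -2]
bipush 11  -> [-5, -2, 11]
iadd       -> [-5, 9]

-4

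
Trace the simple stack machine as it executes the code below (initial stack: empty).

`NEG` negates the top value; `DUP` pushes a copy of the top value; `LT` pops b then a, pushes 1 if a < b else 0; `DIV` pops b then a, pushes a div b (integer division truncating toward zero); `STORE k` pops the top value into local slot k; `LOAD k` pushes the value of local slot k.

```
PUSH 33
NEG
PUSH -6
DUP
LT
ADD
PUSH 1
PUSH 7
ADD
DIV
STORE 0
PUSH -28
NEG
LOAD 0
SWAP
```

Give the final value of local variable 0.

-4

PUSH 33  → [33]
NEG      → [-33]
PUSH -6  → [-33, -6]
DUP      → [-33, -6, -6]
LT       → [-33, 0]
ADD      → [-33]
PUSH 1   → [-33, 1]
PUSH 7   → [-33, 1, 7]
ADD      → [-33, 8]
DIV      → [-4]
STORE 0  → []
PUSH -28 → [-28]
NEG      → [28]
LOAD 0   → [28, -4]
SWAP     → [-4, 28]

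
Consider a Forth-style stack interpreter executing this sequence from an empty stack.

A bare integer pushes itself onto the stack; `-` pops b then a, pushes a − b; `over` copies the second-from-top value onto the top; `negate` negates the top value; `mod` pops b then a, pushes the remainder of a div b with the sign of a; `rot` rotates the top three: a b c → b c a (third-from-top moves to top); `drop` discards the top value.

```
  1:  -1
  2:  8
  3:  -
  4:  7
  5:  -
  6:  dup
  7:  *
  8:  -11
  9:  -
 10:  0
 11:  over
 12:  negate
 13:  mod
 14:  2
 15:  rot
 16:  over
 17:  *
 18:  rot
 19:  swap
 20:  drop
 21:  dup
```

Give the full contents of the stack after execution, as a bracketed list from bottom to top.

[2, 0, 0]

-1     → -1
8      → -1 8
-      → -9
7      → -9 7
-      → -16
dup    → -16 -16
*      → 256
-11    → 256 -11
-      → 267
0      → 267 0
over   → 267 0 267
negate → 267 0 -267
mod    → 267 0
2      → 267 0 2
rot    → 0 2 267
over   → 0 2 267 2
*      → 0 2 534
rot    → 2 534 0
swap   → 2 0 534
drop   → 2 0
dup    → 2 0 0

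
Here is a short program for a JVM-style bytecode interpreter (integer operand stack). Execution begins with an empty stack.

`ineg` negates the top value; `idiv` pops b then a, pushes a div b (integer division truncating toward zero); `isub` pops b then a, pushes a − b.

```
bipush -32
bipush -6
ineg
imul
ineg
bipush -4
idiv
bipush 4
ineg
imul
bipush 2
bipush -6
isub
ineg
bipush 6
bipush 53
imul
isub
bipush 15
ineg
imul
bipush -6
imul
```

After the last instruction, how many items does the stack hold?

2

bipush -32 -> -32
bipush -6  -> -32 -6
ineg       -> -32 6
imul       -> -192
ineg       -> 192
bipush -4  -> 192 -4
idiv       -> -48
bipush 4   -> -48 4
ineg       -> -48 -4
imul       -> 192
bipush 2   -> 192 2
bipush -6  -> 192 2 -6
isub       -> 192 8
ineg       -> 192 -8
bipush 6   -> 192 -8 6
bipush 53  -> 192 -8 6 53
imul       -> 192 -8 318
isub       -> 192 -326
bipush 15  -> 192 -326 15
ineg       -> 192 -326 -15
imul       -> 192 4890
bipush -6  -> 192 4890 -6
imul       -> 192 -29340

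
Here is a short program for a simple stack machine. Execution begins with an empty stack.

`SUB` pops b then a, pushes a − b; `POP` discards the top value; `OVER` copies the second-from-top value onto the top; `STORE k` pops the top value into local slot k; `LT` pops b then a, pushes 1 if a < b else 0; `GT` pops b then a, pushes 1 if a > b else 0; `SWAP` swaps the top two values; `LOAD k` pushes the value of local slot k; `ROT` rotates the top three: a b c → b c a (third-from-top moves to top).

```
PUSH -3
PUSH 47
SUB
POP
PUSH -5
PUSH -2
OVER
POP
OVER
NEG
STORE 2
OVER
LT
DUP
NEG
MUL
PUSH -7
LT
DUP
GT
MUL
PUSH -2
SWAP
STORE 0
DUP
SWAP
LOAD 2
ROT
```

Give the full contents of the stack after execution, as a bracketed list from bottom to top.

[-2, 5, -2]

PUSH -3  [-3]
PUSH 47  [-3, 47]
SUB      [-50]
POP      []
PUSH -5  [-5]
PUSH -2  [-5, -2]
OVER     [-5, -2, -5]
POP      [-5, -2]
OVER     [-5, -2, -5]
NEG      [-5, -2, 5]
STORE 2  [-5, -2]
OVER     [-5, -2, -5]
LT       [-5, 0]
DUP      [-5, 0, 0]
NEG      [-5, 0, 0]
MUL      [-5, 0]
PUSH -7  [-5, 0, -7]
LT       [-5, 0]
DUP      [-5, 0, 0]
GT       [-5, 0]
MUL      [0]
PUSH -2  [0, -2]
SWAP     [-2, 0]
STORE 0  [-2]
DUP      [-2, -2]
SWAP     [-2, -2]
LOAD 2   [-2, -2, 5]
ROT      [-2, 5, -2]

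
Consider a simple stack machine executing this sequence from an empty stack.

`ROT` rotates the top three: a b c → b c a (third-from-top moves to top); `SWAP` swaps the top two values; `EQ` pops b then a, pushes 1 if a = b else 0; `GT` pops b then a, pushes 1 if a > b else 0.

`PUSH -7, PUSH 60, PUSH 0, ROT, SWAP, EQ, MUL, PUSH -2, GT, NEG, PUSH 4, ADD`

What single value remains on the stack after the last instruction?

3

PUSH -7 : [-7]
PUSH 60 : [-7, 60]
PUSH 0  : [-7, 60, 0]
ROT     : [60, 0, -7]
SWAP    : [60, -7, 0]
EQ      : [60, 0]
MUL     : [0]
PUSH -2 : [0, -2]
GT      : [1]
NEG     : [-1]
PUSH 4  : [-1, 4]
ADD     : [3]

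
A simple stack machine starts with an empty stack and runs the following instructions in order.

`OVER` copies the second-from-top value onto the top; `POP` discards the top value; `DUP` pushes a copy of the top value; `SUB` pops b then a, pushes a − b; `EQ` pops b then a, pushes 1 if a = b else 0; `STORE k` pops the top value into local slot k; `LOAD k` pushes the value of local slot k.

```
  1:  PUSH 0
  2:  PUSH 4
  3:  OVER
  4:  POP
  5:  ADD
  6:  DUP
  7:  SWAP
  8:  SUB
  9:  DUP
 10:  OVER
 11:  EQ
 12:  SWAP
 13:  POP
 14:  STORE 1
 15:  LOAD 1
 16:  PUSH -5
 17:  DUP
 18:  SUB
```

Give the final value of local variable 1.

PUSH 0   [0]
PUSH 4   [0, 4]
OVER     [0, 4, 0]
POP      [0, 4]
ADD      [4]
DUP      [4, 4]
SWAP     [4, 4]
SUB      [0]
DUP      [0, 0]
OVER     [0, 0, 0]
EQ       [0, 1]
SWAP     [1, 0]
POP      [1]
STORE 1  []
LOAD 1   [1]
PUSH -5  [1, -5]
DUP      [1, -5, -5]
SUB      [1, 0]

1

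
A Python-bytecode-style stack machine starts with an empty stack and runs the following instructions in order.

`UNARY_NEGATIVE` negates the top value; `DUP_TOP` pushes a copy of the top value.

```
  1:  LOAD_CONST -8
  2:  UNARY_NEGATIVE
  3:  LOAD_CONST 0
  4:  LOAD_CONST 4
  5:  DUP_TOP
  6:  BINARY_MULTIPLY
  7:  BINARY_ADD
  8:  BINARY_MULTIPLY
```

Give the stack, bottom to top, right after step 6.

LOAD_CONST -8   -> -8
UNARY_NEGATIVE  -> 8
LOAD_CONST 0    -> 8 0
LOAD_CONST 4    -> 8 0 4
DUP_TOP         -> 8 0 4 4
BINARY_MULTIPLY -> 8 0 16

[8, 0, 16]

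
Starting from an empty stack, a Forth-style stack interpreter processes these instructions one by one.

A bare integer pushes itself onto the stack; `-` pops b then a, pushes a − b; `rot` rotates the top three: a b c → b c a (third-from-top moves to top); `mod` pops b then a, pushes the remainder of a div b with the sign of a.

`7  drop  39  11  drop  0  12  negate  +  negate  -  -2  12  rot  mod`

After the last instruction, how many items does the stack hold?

2

7      → 7
drop   → (empty)
39     → 39
11     → 39 11
drop   → 39
0      → 39 0
12     → 39 0 12
negate → 39 0 -12
+      → 39 -12
negate → 39 12
-      → 27
-2     → 27 -2
12     → 27 -2 12
rot    → -2 12 27
mod    → -2 12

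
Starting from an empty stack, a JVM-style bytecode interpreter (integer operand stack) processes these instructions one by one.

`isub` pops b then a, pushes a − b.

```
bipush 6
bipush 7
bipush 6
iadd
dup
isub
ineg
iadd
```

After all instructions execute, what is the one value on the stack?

bipush 6 : [6]
bipush 7 : [6, 7]
bipush 6 : [6, 7, 6]
iadd     : [6, 13]
dup      : [6, 13, 13]
isub     : [6, 0]
ineg     : [6, 0]
iadd     : [6]

6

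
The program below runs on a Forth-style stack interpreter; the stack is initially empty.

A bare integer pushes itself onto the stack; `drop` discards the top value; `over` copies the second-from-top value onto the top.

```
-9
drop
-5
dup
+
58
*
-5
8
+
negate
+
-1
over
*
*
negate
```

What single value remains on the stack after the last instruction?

-9     → [-9]
drop   → []
-5     → [-5]
dup    → [-5, -5]
+      → [-10]
58     → [-10, 58]
*      → [-580]
-5     → [-580, -5]
8      → [-580, -5, 8]
+      → [-580, 3]
negate → [-580, -3]
+      → [-583]
-1     → [-583, -1]
over   → [-583, -1, -583]
*      → [-583, 583]
*      → [-339889]
negate → [339889]

339889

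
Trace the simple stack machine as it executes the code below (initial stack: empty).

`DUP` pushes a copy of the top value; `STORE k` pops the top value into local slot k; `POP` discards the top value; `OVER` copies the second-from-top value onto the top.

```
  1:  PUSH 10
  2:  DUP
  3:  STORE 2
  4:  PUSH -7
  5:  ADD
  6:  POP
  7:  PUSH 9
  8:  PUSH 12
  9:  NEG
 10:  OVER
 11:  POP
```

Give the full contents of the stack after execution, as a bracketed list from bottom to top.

[9, -12]

PUSH 10 -> [10]
DUP     -> [10, 10]
STORE 2 -> [10]
PUSH -7 -> [10, -7]
ADD     -> [3]
POP     -> []
PUSH 9  -> [9]
PUSH 12 -> [9, 12]
NEG     -> [9, -12]
OVER    -> [9, -12, 9]
POP     -> [9, -12]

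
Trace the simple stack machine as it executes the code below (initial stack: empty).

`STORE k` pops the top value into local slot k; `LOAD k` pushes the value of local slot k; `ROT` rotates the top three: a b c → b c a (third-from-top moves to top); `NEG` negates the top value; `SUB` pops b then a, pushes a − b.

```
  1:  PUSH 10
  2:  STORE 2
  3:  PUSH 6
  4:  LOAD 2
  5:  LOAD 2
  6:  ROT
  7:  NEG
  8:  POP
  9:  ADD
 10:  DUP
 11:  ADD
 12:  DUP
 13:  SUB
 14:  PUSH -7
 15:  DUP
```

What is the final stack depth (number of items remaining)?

PUSH 10 -> 10
STORE 2 -> (empty)
PUSH 6  -> 6
LOAD 2  -> 6 10
LOAD 2  -> 6 10 10
ROT     -> 10 10 6
NEG     -> 10 10 -6
POP     -> 10 10
ADD     -> 20
DUP     -> 20 20
ADD     -> 40
DUP     -> 40 40
SUB     -> 0
PUSH -7 -> 0 -7
DUP     -> 0 -7 -7

3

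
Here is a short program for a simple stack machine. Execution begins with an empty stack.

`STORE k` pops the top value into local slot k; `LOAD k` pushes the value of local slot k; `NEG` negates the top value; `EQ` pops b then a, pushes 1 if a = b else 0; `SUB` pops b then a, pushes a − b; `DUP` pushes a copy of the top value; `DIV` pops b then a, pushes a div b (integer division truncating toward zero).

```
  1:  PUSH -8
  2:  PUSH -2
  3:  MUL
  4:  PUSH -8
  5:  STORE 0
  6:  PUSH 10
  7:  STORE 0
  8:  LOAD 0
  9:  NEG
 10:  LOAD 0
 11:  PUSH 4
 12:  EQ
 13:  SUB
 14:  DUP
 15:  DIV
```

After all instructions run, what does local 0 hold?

10

PUSH -8 → -8
PUSH -2 → -8 -2
MUL     → 16
PUSH -8 → 16 -8
STORE 0 → 16
PUSH 10 → 16 10
STORE 0 → 16
LOAD 0  → 16 10
NEG     → 16 -10
LOAD 0  → 16 -10 10
PUSH 4  → 16 -10 10 4
EQ      → 16 -10 0
SUB     → 16 -10
DUP     → 16 -10 -10
DIV     → 16 1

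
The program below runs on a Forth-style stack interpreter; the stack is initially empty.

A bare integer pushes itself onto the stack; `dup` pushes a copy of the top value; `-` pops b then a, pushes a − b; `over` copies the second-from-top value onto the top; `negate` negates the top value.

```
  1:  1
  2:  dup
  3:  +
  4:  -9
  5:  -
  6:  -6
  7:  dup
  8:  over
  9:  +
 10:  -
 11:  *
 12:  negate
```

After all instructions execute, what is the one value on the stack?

1      -> 1
dup    -> 1 1
+      -> 2
-9     -> 2 -9
-      -> 11
-6     -> 11 -6
dup    -> 11 -6 -6
over   -> 11 -6 -6 -6
+      -> 11 -6 -12
-      -> 11 6
*      -> 66
negate -> -66

-66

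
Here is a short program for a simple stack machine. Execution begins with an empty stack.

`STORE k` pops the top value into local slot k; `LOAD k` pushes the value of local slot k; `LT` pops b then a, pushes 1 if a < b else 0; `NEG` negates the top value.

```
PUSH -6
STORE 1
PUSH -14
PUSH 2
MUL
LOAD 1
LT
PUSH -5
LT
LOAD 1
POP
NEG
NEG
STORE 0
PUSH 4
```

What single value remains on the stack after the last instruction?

PUSH -6   [-6]
STORE 1   []
PUSH -14  [-14]
PUSH 2    [-14, 2]
MUL       [-28]
LOAD 1    [-28, -6]
LT        [1]
PUSH -5   [1, -5]
LT        [0]
LOAD 1    [0, -6]
POP       [0]
NEG       [0]
NEG       [0]
STORE 0   []
PUSH 4    [4]

4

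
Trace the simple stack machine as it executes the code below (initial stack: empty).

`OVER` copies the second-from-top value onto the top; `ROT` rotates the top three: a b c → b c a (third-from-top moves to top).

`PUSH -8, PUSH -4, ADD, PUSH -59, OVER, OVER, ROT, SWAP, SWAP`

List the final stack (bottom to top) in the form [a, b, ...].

[-12, -12, -59, -59]

PUSH -8   [-8]
PUSH -4   [-8, -4]
ADD       [-12]
PUSH -59  [-12, -59]
OVER      [-12, -59, -12]
OVER      [-12, -59, -12, -59]
ROT       [-12, -12, -59, -59]
SWAP      [-12, -12, -59, -59]
SWAP      [-12, -12, -59, -59]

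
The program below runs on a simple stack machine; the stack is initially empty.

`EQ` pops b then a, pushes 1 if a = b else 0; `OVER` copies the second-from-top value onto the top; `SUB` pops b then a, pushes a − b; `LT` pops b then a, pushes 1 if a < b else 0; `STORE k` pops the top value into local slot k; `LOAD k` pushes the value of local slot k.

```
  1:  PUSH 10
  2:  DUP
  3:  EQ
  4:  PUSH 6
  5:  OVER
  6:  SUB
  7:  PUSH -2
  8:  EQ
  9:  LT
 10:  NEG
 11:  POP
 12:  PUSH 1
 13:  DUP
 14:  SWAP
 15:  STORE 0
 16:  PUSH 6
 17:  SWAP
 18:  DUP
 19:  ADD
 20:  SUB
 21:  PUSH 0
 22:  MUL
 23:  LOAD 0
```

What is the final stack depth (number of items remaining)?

PUSH 10 -> 10
DUP     -> 10 10
EQ      -> 1
PUSH 6  -> 1 6
OVER    -> 1 6 1
SUB     -> 1 5
PUSH -2 -> 1 5 -2
EQ      -> 1 0
LT      -> 0
NEG     -> 0
POP     -> (empty)
PUSH 1  -> 1
DUP     -> 1 1
SWAP    -> 1 1
STORE 0 -> 1
PUSH 6  -> 1 6
SWAP    -> 6 1
DUP     -> 6 1 1
ADD     -> 6 2
SUB     -> 4
PUSH 0  -> 4 0
MUL     -> 0
LOAD 0  -> 0 1

2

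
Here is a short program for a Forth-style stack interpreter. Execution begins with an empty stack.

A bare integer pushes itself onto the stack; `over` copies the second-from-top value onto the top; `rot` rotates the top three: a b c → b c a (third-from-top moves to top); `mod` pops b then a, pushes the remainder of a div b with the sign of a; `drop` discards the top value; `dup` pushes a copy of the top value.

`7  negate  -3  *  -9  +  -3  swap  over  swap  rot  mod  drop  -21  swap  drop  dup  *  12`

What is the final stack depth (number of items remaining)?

7       7
negate  -7
-3      -7 -3
*       21
-9      21 -9
+       12
-3      12 -3
swap    -3 12
over    -3 12 -3
swap    -3 -3 12
rot     -3 12 -3
mod     -3 0
drop    -3
-21     -3 -21
swap    -21 -3
drop    -21
dup     -21 -21
*       441
12      441 12

2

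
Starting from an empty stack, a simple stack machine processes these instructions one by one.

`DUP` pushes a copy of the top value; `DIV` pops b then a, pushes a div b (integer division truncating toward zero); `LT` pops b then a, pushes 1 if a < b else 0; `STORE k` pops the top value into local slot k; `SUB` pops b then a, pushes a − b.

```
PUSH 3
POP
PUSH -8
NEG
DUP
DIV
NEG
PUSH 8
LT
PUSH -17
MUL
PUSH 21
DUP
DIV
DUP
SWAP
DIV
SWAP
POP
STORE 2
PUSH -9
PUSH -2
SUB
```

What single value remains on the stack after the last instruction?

-7

PUSH 3   : 3
POP      : (empty)
PUSH -8  : -8
NEG      : 8
DUP      : 8 8
DIV      : 1
NEG      : -1
PUSH 8   : -1 8
LT       : 1
PUSH -17 : 1 -17
MUL      : -17
PUSH 21  : -17 21
DUP      : -17 21 21
DIV      : -17 1
DUP      : -17 1 1
SWAP     : -17 1 1
DIV      : -17 1
SWAP     : 1 -17
POP      : 1
STORE 2  : (empty)
PUSH -9  : -9
PUSH -2  : -9 -2
SUB      : -7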